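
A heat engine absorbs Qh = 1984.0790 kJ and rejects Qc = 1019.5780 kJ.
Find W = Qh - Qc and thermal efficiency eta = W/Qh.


W = 1984.0790 - 1019.5780 = 964.5010 kJ
eta = 964.5010 / 1984.0790 = 0.4861 = 48.6120%

W = 964.5010 kJ, eta = 48.6120%


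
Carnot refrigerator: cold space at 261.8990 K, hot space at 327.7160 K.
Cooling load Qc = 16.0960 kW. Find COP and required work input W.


COP = 261.8990 / 65.8170 = 3.9792
W = 16.0960 / 3.9792 = 4.0450 kW

COP = 3.9792, W = 4.0450 kW


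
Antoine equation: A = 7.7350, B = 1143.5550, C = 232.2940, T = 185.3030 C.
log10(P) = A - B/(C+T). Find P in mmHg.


C+T = 417.5970
B/(C+T) = 2.7384
log10(P) = 7.7350 - 2.7384 = 4.9966
P = 10^4.9966 = 99216.1428 mmHg

99216.1428 mmHg


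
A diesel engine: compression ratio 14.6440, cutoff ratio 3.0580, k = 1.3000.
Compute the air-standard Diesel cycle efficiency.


r^(k-1) = 2.2372
rc^k = 4.2763
eta = 0.4526 = 45.2609%

45.2609%


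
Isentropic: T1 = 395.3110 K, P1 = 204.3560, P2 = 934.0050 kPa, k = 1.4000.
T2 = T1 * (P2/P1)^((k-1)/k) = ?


(k-1)/k = 0.2857
(P2/P1)^exp = 1.5437
T2 = 395.3110 * 1.5437 = 610.2382 K

610.2382 K


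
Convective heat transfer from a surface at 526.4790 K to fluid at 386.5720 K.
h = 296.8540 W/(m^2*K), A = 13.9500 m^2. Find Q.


dT = 139.9070 K
Q = 296.8540 * 13.9500 * 139.9070 = 579370.7385 W

579370.7385 W


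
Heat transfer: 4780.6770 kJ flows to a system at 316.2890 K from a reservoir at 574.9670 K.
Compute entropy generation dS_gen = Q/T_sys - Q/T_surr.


dS_sys = 4780.6770/316.2890 = 15.1149 kJ/K
dS_surr = -4780.6770/574.9670 = -8.3147 kJ/K
dS_gen = 15.1149 - 8.3147 = 6.8002 kJ/K (irreversible)

dS_gen = 6.8002 kJ/K, irreversible


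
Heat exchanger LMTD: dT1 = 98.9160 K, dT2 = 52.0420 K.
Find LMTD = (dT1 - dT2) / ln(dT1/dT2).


dT1/dT2 = 1.9007
ln(dT1/dT2) = 0.6422
LMTD = 46.8740 / 0.6422 = 72.9875 K

72.9875 K


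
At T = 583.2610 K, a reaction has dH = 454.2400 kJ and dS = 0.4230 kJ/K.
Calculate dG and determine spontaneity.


T*dS = 583.2610 * 0.4230 = 246.7194 kJ
dG = 454.2400 - 246.7194 = 207.5206 kJ (non-spontaneous)

dG = 207.5206 kJ, non-spontaneous


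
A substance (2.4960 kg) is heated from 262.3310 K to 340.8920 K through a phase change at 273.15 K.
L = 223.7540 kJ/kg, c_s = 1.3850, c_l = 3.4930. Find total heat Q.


Q1 (sensible, solid) = 2.4960 * 1.3850 * 10.8190 = 37.4009 kJ
Q2 (latent) = 2.4960 * 223.7540 = 558.4900 kJ
Q3 (sensible, liquid) = 2.4960 * 3.4930 * 67.7420 = 590.6105 kJ
Q_total = 1186.5014 kJ

1186.5014 kJ


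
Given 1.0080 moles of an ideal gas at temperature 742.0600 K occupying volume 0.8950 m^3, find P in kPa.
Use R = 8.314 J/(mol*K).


P = nRT/V = 1.0080 * 8.314 * 742.0600 / 0.8950
= 6218.8427 / 0.8950 = 6948.4276 Pa = 6.9484 kPa

6.9484 kPa


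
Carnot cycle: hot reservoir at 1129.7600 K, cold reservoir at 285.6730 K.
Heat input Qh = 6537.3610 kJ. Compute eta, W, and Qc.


eta = 1 - 285.6730/1129.7600 = 0.7471
W = 0.7471 * 6537.3610 = 4884.3130 kJ
Qc = 6537.3610 - 4884.3130 = 1653.0480 kJ

eta = 74.7138%, W = 4884.3130 kJ, Qc = 1653.0480 kJ


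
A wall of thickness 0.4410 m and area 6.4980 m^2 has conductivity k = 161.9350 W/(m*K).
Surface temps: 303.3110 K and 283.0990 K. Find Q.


dT = 20.2120 K
Q = 161.9350 * 6.4980 * 20.2120 / 0.4410 = 48227.0983 W

48227.0983 W


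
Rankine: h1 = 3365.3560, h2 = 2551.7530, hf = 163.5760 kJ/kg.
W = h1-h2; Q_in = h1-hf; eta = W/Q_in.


W = 813.6030 kJ/kg
Q_in = 3201.7800 kJ/kg
eta = 0.2541 = 25.4110%

eta = 25.4110%


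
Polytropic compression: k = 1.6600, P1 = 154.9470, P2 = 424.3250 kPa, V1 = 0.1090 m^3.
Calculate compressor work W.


(k-1)/k = 0.3976
(P2/P1)^exp = 1.4926
W = 2.5152 * 154.9470 * 0.1090 * (1.4926 - 1) = 20.9264 kJ

20.9264 kJ


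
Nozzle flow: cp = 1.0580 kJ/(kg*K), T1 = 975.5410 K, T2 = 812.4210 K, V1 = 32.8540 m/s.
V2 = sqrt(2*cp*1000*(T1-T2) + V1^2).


dT = 163.1200 K
2*cp*1000*dT = 345161.9200
V1^2 = 1079.3853
V2 = sqrt(346241.3053) = 588.4227 m/s

588.4227 m/s


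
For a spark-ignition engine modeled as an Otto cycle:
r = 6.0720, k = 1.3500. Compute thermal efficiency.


r^(k-1) = 1.8800
eta = 1 - 1/1.8800 = 0.4681 = 46.8095%

46.8095%


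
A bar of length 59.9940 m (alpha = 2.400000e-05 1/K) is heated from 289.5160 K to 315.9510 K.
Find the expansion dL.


dT = 26.4350 K
dL = 2.400000e-05 * 59.9940 * 26.4350 = 0.038063 m
L_final = 60.032063 m

dL = 0.038063 m


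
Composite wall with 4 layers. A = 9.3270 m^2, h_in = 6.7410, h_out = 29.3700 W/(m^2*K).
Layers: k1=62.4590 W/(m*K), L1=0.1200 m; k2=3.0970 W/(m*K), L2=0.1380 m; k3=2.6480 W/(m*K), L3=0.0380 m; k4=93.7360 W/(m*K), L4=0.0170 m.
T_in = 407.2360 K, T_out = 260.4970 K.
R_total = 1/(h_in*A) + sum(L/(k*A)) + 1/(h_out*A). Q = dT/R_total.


R_conv_in = 1/(6.7410*9.3270) = 0.0159
R_1 = 0.1200/(62.4590*9.3270) = 0.0002
R_2 = 0.1380/(3.0970*9.3270) = 0.0048
R_3 = 0.0380/(2.6480*9.3270) = 0.0015
R_4 = 0.0170/(93.7360*9.3270) = 1.9445e-05
R_conv_out = 1/(29.3700*9.3270) = 0.0037
R_total = 0.0261 K/W
Q = 146.7390 / 0.0261 = 5622.8326 W

R_total = 0.0261 K/W, Q = 5622.8326 W


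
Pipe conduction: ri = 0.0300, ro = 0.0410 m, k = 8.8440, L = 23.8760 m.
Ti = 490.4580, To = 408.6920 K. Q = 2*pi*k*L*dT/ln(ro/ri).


dT = 81.7660 K
ln(ro/ri) = 0.3124
Q = 2*pi*8.8440*23.8760*81.7660 / 0.3124 = 347285.8542 W

347285.8542 W


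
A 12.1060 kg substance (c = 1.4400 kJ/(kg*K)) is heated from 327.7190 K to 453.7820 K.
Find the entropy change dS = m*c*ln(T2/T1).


T2/T1 = 1.3847
ln(T2/T1) = 0.3255
dS = 12.1060 * 1.4400 * 0.3255 = 5.6736 kJ/K

5.6736 kJ/K


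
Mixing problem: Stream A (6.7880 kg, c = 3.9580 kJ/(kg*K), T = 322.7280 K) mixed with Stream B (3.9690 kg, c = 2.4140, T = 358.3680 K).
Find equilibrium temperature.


num = 12104.2855
den = 36.4481
Tf = 332.0967 K

332.0967 K


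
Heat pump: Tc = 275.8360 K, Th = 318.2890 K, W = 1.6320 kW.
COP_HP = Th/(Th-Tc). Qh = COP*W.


COP = 318.2890 / 42.4530 = 7.4974
Qh = 7.4974 * 1.6320 = 12.2358 kW

COP = 7.4974, Qh = 12.2358 kW


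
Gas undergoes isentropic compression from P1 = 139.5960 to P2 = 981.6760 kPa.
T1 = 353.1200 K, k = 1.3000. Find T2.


(k-1)/k = 0.2308
(P2/P1)^exp = 1.5685
T2 = 353.1200 * 1.5685 = 553.8674 K

553.8674 K


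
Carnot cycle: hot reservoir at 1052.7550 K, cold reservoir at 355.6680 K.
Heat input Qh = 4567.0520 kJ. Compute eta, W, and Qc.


eta = 1 - 355.6680/1052.7550 = 0.6622
W = 0.6622 * 4567.0520 = 3024.0964 kJ
Qc = 4567.0520 - 3024.0964 = 1542.9556 kJ

eta = 66.2155%, W = 3024.0964 kJ, Qc = 1542.9556 kJ


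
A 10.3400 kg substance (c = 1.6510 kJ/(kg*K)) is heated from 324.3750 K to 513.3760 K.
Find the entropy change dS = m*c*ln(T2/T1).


T2/T1 = 1.5827
ln(T2/T1) = 0.4591
dS = 10.3400 * 1.6510 * 0.4591 = 7.8376 kJ/K

7.8376 kJ/K


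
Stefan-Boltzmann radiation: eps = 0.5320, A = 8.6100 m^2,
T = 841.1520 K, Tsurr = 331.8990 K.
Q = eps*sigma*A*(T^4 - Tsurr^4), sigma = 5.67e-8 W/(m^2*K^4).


T^4 = 5.0061e+11
Tsurr^4 = 1.2135e+10
Q = 0.5320 * 5.67e-8 * 8.6100 * 4.8847e+11 = 126864.1603 W

126864.1603 W


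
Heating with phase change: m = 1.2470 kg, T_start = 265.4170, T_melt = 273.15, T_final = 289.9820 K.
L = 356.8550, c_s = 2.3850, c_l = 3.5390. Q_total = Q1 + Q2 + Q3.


Q1 (sensible, solid) = 1.2470 * 2.3850 * 7.7330 = 22.9987 kJ
Q2 (latent) = 1.2470 * 356.8550 = 444.9982 kJ
Q3 (sensible, liquid) = 1.2470 * 3.5390 * 16.8320 = 74.2819 kJ
Q_total = 542.2787 kJ

542.2787 kJ


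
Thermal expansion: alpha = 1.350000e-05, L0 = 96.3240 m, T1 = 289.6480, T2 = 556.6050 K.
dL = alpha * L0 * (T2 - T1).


dT = 266.9570 K
dL = 1.350000e-05 * 96.3240 * 266.9570 = 0.347144 m
L_final = 96.671144 m

dL = 0.347144 m


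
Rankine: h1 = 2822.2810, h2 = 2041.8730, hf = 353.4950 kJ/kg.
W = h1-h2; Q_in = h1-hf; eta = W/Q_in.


W = 780.4080 kJ/kg
Q_in = 2468.7860 kJ/kg
eta = 0.3161 = 31.6110%

eta = 31.6110%


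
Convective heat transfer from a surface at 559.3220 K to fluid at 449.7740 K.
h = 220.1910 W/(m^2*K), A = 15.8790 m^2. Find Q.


dT = 109.5480 K
Q = 220.1910 * 15.8790 * 109.5480 = 383025.0392 W

383025.0392 W


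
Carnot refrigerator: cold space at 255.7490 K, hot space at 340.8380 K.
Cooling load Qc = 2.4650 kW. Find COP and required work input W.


COP = 255.7490 / 85.0890 = 3.0057
W = 2.4650 / 3.0057 = 0.8201 kW

COP = 3.0057, W = 0.8201 kW


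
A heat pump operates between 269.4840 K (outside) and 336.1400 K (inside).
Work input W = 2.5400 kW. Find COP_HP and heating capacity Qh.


COP = 336.1400 / 66.6560 = 5.0429
Qh = 5.0429 * 2.5400 = 12.8090 kW

COP = 5.0429, Qh = 12.8090 kW


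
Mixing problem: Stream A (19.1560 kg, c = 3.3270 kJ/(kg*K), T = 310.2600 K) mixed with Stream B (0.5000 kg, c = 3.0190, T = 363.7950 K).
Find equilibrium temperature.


num = 20322.6426
den = 65.2415
Tf = 311.4986 K

311.4986 K


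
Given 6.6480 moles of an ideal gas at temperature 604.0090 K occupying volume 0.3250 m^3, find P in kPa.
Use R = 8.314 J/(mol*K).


P = nRT/V = 6.6480 * 8.314 * 604.0090 / 0.3250
= 33384.4665 / 0.3250 = 102721.4355 Pa = 102.7214 kPa

102.7214 kPa


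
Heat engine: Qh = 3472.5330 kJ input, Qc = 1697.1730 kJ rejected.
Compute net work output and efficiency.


W = 3472.5330 - 1697.1730 = 1775.3600 kJ
eta = 1775.3600 / 3472.5330 = 0.5113 = 51.1258%

W = 1775.3600 kJ, eta = 51.1258%


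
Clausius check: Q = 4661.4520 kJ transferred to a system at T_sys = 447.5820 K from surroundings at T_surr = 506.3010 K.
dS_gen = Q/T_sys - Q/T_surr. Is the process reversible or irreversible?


dS_sys = 4661.4520/447.5820 = 10.4147 kJ/K
dS_surr = -4661.4520/506.3010 = -9.2069 kJ/K
dS_gen = 10.4147 - 9.2069 = 1.2079 kJ/K (irreversible)

dS_gen = 1.2079 kJ/K, irreversible


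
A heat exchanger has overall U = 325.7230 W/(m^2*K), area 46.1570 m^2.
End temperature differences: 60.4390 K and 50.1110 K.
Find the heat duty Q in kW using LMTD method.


LMTD = 55.1138 K
Q = 325.7230 * 46.1570 * 55.1138 = 828602.8804 W = 828.6029 kW

828.6029 kW


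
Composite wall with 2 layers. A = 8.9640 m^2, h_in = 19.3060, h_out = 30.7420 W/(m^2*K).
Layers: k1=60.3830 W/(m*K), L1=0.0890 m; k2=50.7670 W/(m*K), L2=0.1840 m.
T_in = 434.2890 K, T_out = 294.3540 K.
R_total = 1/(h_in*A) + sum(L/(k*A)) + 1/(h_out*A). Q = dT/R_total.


R_conv_in = 1/(19.3060*8.9640) = 0.0058
R_1 = 0.0890/(60.3830*8.9640) = 0.0002
R_2 = 0.1840/(50.7670*8.9640) = 0.0004
R_conv_out = 1/(30.7420*8.9640) = 0.0036
R_total = 0.0100 K/W
Q = 139.9350 / 0.0100 = 14027.2249 W

R_total = 0.0100 K/W, Q = 14027.2249 W


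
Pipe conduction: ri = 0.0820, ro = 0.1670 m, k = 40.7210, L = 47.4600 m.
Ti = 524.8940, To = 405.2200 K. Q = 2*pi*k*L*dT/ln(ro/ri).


dT = 119.6740 K
ln(ro/ri) = 0.7113
Q = 2*pi*40.7210*47.4600*119.6740 / 0.7113 = 2043095.0200 W

2043095.0200 W


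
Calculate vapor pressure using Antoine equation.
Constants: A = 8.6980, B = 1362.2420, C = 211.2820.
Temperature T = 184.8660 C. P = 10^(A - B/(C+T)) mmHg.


C+T = 396.1480
B/(C+T) = 3.4387
log10(P) = 8.6980 - 3.4387 = 5.2593
P = 10^5.2593 = 181668.7080 mmHg

181668.7080 mmHg


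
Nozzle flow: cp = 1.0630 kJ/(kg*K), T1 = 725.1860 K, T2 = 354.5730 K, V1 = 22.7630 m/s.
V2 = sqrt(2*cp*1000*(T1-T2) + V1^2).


dT = 370.6130 K
2*cp*1000*dT = 787923.2380
V1^2 = 518.1542
V2 = sqrt(788441.3922) = 887.9422 m/s

887.9422 m/s


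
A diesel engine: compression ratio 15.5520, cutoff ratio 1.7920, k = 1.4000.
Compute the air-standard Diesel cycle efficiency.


r^(k-1) = 2.9972
rc^k = 2.2629
eta = 0.6200 = 61.9972%

61.9972%


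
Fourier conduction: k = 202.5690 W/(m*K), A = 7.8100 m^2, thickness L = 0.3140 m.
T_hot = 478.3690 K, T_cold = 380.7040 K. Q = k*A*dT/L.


dT = 97.6650 K
Q = 202.5690 * 7.8100 * 97.6650 / 0.3140 = 492077.2924 W

492077.2924 W


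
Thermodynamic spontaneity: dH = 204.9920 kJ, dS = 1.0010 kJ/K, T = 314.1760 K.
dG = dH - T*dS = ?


T*dS = 314.1760 * 1.0010 = 314.4902 kJ
dG = 204.9920 - 314.4902 = -109.4982 kJ (spontaneous)

dG = -109.4982 kJ, spontaneous


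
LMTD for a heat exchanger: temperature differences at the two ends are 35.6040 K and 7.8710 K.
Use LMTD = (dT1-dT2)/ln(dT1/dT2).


dT1/dT2 = 4.5234
ln(dT1/dT2) = 1.5093
LMTD = 27.7330 / 1.5093 = 18.3751 K

18.3751 K


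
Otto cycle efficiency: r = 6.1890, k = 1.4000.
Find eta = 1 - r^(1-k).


r^(k-1) = 2.0732
eta = 1 - 1/2.0732 = 0.5177 = 51.7662%

51.7662%


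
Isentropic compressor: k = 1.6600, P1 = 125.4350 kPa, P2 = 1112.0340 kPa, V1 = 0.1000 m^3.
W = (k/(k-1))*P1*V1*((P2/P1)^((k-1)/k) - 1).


(k-1)/k = 0.3976
(P2/P1)^exp = 2.3812
W = 2.5152 * 125.4350 * 0.1000 * (2.3812 - 1) = 43.5752 kJ

43.5752 kJ


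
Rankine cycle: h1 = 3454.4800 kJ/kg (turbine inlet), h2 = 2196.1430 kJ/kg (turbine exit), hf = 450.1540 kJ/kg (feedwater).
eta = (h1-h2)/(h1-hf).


W = 1258.3370 kJ/kg
Q_in = 3004.3260 kJ/kg
eta = 0.4188 = 41.8842%

eta = 41.8842%


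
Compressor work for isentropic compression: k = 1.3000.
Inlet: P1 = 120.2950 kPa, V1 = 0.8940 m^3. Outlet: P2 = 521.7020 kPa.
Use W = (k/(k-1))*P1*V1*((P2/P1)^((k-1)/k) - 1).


(k-1)/k = 0.2308
(P2/P1)^exp = 1.4029
W = 4.3333 * 120.2950 * 0.8940 * (1.4029 - 1) = 187.7812 kJ

187.7812 kJ


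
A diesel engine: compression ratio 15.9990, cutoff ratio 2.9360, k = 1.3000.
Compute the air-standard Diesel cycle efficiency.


r^(k-1) = 2.2974
rc^k = 4.0559
eta = 0.4715 = 47.1486%

47.1486%


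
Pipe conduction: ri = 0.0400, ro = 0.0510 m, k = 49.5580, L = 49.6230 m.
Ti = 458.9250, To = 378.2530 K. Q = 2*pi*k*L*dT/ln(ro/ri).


dT = 80.6720 K
ln(ro/ri) = 0.2429
Q = 2*pi*49.5580*49.6230*80.6720 / 0.2429 = 5130851.0575 W

5130851.0575 W


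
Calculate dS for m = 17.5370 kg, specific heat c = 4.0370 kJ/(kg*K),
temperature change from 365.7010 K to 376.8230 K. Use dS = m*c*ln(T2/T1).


T2/T1 = 1.0304
ln(T2/T1) = 0.0300
dS = 17.5370 * 4.0370 * 0.0300 = 2.1210 kJ/K

2.1210 kJ/K


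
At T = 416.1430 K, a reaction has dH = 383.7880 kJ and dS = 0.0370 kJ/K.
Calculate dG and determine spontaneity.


T*dS = 416.1430 * 0.0370 = 15.3973 kJ
dG = 383.7880 - 15.3973 = 368.3907 kJ (non-spontaneous)

dG = 368.3907 kJ, non-spontaneous


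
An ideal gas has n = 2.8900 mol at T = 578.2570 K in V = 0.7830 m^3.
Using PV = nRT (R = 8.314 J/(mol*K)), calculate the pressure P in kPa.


P = nRT/V = 2.8900 * 8.314 * 578.2570 / 0.7830
= 13894.0469 / 0.7830 = 17744.6321 Pa = 17.7446 kPa

17.7446 kPa


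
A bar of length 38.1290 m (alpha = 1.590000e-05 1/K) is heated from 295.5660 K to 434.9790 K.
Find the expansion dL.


dT = 139.4130 K
dL = 1.590000e-05 * 38.1290 * 139.4130 = 0.084519 m
L_final = 38.213519 m

dL = 0.084519 m


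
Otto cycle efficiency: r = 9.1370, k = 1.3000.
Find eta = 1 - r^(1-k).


r^(k-1) = 1.9420
eta = 1 - 1/1.9420 = 0.4851 = 48.5057%

48.5057%


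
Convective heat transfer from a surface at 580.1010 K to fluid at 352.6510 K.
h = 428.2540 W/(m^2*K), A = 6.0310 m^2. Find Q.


dT = 227.4500 K
Q = 428.2540 * 6.0310 * 227.4500 = 587457.8313 W

587457.8313 W


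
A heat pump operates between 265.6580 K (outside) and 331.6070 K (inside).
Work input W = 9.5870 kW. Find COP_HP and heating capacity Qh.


COP = 331.6070 / 65.9490 = 5.0282
Qh = 5.0282 * 9.5870 = 48.2057 kW

COP = 5.0282, Qh = 48.2057 kW


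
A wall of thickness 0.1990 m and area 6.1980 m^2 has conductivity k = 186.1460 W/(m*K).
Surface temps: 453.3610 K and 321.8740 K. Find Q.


dT = 131.4870 K
Q = 186.1460 * 6.1980 * 131.4870 / 0.1990 = 762315.9742 W

762315.9742 W


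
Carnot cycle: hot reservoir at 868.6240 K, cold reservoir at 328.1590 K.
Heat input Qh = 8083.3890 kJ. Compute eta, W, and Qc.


eta = 1 - 328.1590/868.6240 = 0.6222
W = 0.6222 * 8083.3890 = 5029.5511 kJ
Qc = 8083.3890 - 5029.5511 = 3053.8379 kJ

eta = 62.2208%, W = 5029.5511 kJ, Qc = 3053.8379 kJ


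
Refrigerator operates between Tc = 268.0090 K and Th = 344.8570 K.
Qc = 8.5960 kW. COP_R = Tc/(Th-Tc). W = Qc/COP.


COP = 268.0090 / 76.8480 = 3.4875
W = 8.5960 / 3.4875 = 2.4648 kW

COP = 3.4875, W = 2.4648 kW


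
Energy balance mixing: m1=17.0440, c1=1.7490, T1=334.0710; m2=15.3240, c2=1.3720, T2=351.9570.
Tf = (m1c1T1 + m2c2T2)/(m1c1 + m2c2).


num = 17358.3716
den = 50.8345
Tf = 341.4684 K

341.4684 K


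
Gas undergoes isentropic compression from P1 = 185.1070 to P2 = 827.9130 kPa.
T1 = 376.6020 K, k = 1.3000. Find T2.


(k-1)/k = 0.2308
(P2/P1)^exp = 1.4130
T2 = 376.6020 * 1.4130 = 532.1233 K

532.1233 K


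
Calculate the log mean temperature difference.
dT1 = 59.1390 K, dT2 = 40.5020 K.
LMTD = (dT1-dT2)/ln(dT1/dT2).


dT1/dT2 = 1.4602
ln(dT1/dT2) = 0.3785
LMTD = 18.6370 / 0.3785 = 49.2340 K

49.2340 K


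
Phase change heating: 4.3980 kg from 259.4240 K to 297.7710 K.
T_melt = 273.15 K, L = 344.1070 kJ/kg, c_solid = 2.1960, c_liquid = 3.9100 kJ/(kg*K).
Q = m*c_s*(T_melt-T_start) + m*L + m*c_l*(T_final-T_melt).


Q1 (sensible, solid) = 4.3980 * 2.1960 * 13.7260 = 132.5658 kJ
Q2 (latent) = 4.3980 * 344.1070 = 1513.3826 kJ
Q3 (sensible, liquid) = 4.3980 * 3.9100 * 24.6210 = 423.3871 kJ
Q_total = 2069.3356 kJ

2069.3356 kJ


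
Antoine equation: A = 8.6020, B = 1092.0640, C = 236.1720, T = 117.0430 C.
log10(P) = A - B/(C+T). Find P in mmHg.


C+T = 353.2150
B/(C+T) = 3.0918
log10(P) = 8.6020 - 3.0918 = 5.5102
P = 10^5.5102 = 323755.6638 mmHg

323755.6638 mmHg


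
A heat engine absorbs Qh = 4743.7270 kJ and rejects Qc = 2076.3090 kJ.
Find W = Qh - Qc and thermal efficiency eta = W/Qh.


W = 4743.7270 - 2076.3090 = 2667.4180 kJ
eta = 2667.4180 / 4743.7270 = 0.5623 = 56.2304%

W = 2667.4180 kJ, eta = 56.2304%


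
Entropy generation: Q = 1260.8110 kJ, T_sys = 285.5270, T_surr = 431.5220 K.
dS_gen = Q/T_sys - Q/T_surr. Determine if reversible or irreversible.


dS_sys = 1260.8110/285.5270 = 4.4157 kJ/K
dS_surr = -1260.8110/431.5220 = -2.9218 kJ/K
dS_gen = 4.4157 - 2.9218 = 1.4940 kJ/K (irreversible)

dS_gen = 1.4940 kJ/K, irreversible


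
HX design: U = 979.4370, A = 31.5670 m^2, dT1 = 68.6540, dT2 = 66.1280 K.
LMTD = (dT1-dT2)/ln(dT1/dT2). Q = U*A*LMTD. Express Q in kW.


LMTD = 67.3831 K
Q = 979.4370 * 31.5670 * 67.3831 = 2083343.4067 W = 2083.3434 kW

2083.3434 kW


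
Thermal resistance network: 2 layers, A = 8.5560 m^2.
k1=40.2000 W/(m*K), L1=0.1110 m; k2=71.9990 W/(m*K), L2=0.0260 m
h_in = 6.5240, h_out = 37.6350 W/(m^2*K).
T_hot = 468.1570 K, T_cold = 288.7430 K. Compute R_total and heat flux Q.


R_conv_in = 1/(6.5240*8.5560) = 0.0179
R_1 = 0.1110/(40.2000*8.5560) = 0.0003
R_2 = 0.0260/(71.9990*8.5560) = 4.2206e-05
R_conv_out = 1/(37.6350*8.5560) = 0.0031
R_total = 0.0214 K/W
Q = 179.4140 / 0.0214 = 8389.5539 W

R_total = 0.0214 K/W, Q = 8389.5539 W


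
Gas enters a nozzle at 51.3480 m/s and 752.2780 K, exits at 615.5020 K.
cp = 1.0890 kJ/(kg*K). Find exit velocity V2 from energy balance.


dT = 136.7760 K
2*cp*1000*dT = 297898.1280
V1^2 = 2636.6171
V2 = sqrt(300534.7451) = 548.2105 m/s

548.2105 m/s


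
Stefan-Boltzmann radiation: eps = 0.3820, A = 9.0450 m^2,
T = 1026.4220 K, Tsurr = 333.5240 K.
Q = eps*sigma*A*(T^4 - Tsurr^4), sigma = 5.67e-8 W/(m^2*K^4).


T^4 = 1.1100e+12
Tsurr^4 = 1.2374e+10
Q = 0.3820 * 5.67e-8 * 9.0450 * 1.0976e+12 = 215025.5225 W

215025.5225 W


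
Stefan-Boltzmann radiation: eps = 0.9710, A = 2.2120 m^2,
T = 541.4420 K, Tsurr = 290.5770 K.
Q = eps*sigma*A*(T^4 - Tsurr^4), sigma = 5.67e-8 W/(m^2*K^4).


T^4 = 8.5942e+10
Tsurr^4 = 7.1293e+09
Q = 0.9710 * 5.67e-8 * 2.2120 * 7.8813e+10 = 9598.1230 W

9598.1230 W


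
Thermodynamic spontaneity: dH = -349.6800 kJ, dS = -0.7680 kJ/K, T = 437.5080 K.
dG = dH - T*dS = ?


T*dS = 437.5080 * -0.7680 = -336.0061 kJ
dG = -349.6800 + 336.0061 = -13.6739 kJ (spontaneous)

dG = -13.6739 kJ, spontaneous


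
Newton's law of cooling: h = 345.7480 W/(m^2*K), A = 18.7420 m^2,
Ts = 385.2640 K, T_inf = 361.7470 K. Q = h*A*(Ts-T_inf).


dT = 23.5170 K
Q = 345.7480 * 18.7420 * 23.5170 = 152390.3720 W

152390.3720 W


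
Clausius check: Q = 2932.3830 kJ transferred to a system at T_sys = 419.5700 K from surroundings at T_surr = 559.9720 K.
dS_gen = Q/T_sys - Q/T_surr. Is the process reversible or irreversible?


dS_sys = 2932.3830/419.5700 = 6.9890 kJ/K
dS_surr = -2932.3830/559.9720 = -5.2367 kJ/K
dS_gen = 6.9890 - 5.2367 = 1.7524 kJ/K (irreversible)

dS_gen = 1.7524 kJ/K, irreversible


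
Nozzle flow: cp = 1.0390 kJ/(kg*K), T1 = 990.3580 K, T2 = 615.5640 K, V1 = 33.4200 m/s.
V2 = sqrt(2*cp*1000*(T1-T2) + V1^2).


dT = 374.7940 K
2*cp*1000*dT = 778821.9320
V1^2 = 1116.8964
V2 = sqrt(779938.8284) = 883.1415 m/s

883.1415 m/s


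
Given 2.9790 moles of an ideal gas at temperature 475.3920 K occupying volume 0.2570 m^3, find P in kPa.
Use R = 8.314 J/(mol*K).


P = nRT/V = 2.9790 * 8.314 * 475.3920 / 0.2570
= 11774.2267 / 0.2570 = 45814.1116 Pa = 45.8141 kPa

45.8141 kPa


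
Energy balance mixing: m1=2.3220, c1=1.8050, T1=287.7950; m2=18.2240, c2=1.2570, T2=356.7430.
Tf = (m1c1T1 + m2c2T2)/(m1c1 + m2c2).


num = 9378.3238
den = 27.0988
Tf = 346.0792 K

346.0792 K


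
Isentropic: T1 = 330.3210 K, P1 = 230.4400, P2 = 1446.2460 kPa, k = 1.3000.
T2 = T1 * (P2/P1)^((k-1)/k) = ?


(k-1)/k = 0.2308
(P2/P1)^exp = 1.5279
T2 = 330.3210 * 1.5279 = 504.6813 K

504.6813 K


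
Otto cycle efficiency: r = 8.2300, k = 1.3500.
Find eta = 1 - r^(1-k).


r^(k-1) = 2.0912
eta = 1 - 1/2.0912 = 0.5218 = 52.1799%

52.1799%


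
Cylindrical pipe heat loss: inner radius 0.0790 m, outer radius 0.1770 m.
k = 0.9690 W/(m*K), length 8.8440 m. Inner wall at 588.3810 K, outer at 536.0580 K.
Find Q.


dT = 52.3230 K
ln(ro/ri) = 0.8067
Q = 2*pi*0.9690*8.8440*52.3230 / 0.8067 = 3492.4641 W

3492.4641 W


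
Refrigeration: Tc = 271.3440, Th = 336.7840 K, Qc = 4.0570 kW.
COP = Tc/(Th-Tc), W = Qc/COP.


COP = 271.3440 / 65.4400 = 4.1465
W = 4.0570 / 4.1465 = 0.9784 kW

COP = 4.1465, W = 0.9784 kW


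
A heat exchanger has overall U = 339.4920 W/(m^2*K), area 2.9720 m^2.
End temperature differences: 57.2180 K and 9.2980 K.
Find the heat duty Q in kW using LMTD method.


LMTD = 26.3721 K
Q = 339.4920 * 2.9720 * 26.3721 = 26608.7020 W = 26.6087 kW

26.6087 kW


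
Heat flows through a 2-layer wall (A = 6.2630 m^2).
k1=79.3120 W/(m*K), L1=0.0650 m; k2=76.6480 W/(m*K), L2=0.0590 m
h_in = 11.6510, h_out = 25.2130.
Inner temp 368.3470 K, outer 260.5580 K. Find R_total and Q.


R_conv_in = 1/(11.6510*6.2630) = 0.0137
R_1 = 0.0650/(79.3120*6.2630) = 0.0001
R_2 = 0.0590/(76.6480*6.2630) = 0.0001
R_conv_out = 1/(25.2130*6.2630) = 0.0063
R_total = 0.0203 K/W
Q = 107.7890 / 0.0203 = 5312.2254 W

R_total = 0.0203 K/W, Q = 5312.2254 W


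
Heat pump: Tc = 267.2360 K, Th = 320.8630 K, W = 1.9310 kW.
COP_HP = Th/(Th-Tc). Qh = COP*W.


COP = 320.8630 / 53.6270 = 5.9832
Qh = 5.9832 * 1.9310 = 11.5536 kW

COP = 5.9832, Qh = 11.5536 kW


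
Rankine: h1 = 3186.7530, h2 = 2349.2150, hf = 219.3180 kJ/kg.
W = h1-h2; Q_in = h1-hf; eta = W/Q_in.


W = 837.5380 kJ/kg
Q_in = 2967.4350 kJ/kg
eta = 0.2822 = 28.2243%

eta = 28.2243%


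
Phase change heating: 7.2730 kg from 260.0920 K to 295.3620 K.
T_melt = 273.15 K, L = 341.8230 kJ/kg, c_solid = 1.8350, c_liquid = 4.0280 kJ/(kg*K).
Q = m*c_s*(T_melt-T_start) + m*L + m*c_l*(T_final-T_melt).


Q1 (sensible, solid) = 7.2730 * 1.8350 * 13.0580 = 174.2715 kJ
Q2 (latent) = 7.2730 * 341.8230 = 2486.0787 kJ
Q3 (sensible, liquid) = 7.2730 * 4.0280 * 22.2120 = 650.7148 kJ
Q_total = 3311.0650 kJ

3311.0650 kJ


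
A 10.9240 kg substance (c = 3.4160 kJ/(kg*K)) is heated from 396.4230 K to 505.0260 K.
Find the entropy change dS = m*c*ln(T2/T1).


T2/T1 = 1.2740
ln(T2/T1) = 0.2421
dS = 10.9240 * 3.4160 * 0.2421 = 9.0353 kJ/K

9.0353 kJ/K


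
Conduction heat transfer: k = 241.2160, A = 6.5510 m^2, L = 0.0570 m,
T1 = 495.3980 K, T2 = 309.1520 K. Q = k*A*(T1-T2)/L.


dT = 186.2460 K
Q = 241.2160 * 6.5510 * 186.2460 / 0.0570 = 5163281.5729 W

5163281.5729 W


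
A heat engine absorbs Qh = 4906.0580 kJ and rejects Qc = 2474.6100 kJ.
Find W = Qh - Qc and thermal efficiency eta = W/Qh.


W = 4906.0580 - 2474.6100 = 2431.4480 kJ
eta = 2431.4480 / 4906.0580 = 0.4956 = 49.5601%

W = 2431.4480 kJ, eta = 49.5601%


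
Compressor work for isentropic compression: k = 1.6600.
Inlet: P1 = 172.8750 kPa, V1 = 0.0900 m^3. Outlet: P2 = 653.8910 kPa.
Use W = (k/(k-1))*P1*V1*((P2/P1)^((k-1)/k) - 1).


(k-1)/k = 0.3976
(P2/P1)^exp = 1.6971
W = 2.5152 * 172.8750 * 0.0900 * (1.6971 - 1) = 27.2808 kJ

27.2808 kJ


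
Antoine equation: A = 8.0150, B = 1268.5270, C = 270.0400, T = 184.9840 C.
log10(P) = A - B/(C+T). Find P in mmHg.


C+T = 455.0240
B/(C+T) = 2.7878
log10(P) = 8.0150 - 2.7878 = 5.2272
P = 10^5.2272 = 168723.5177 mmHg

168723.5177 mmHg


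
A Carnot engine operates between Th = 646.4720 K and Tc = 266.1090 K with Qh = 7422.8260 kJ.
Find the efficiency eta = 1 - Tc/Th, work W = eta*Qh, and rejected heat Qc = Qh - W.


eta = 1 - 266.1090/646.4720 = 0.5884
W = 0.5884 * 7422.8260 = 4367.3483 kJ
Qc = 7422.8260 - 4367.3483 = 3055.4777 kJ

eta = 58.8367%, W = 4367.3483 kJ, Qc = 3055.4777 kJ


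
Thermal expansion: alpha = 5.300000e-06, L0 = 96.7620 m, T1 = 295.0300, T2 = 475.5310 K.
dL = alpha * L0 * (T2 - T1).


dT = 180.5010 K
dL = 5.300000e-06 * 96.7620 * 180.5010 = 0.092568 m
L_final = 96.854568 m

dL = 0.092568 m


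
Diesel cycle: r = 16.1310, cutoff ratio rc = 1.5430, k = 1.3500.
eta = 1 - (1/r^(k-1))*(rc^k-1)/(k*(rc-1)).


r^(k-1) = 2.6466
rc^k = 1.7959
eta = 0.5897 = 58.9730%

58.9730%


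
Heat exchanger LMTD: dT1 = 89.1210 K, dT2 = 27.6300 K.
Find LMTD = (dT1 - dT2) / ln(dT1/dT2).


dT1/dT2 = 3.2255
ln(dT1/dT2) = 1.1711
LMTD = 61.4910 / 1.1711 = 52.5074 K

52.5074 K


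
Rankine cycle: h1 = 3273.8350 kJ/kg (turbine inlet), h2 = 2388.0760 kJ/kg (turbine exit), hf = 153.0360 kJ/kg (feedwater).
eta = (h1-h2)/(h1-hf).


W = 885.7590 kJ/kg
Q_in = 3120.7990 kJ/kg
eta = 0.2838 = 28.3824%

eta = 28.3824%


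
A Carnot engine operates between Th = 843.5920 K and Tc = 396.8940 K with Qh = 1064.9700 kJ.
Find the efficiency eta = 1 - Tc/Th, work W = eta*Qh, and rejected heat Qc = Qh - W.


eta = 1 - 396.8940/843.5920 = 0.5295
W = 0.5295 * 1064.9700 = 563.9219 kJ
Qc = 1064.9700 - 563.9219 = 501.0481 kJ

eta = 52.9519%, W = 563.9219 kJ, Qc = 501.0481 kJ


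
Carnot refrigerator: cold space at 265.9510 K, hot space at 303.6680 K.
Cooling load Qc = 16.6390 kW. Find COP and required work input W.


COP = 265.9510 / 37.7170 = 7.0512
W = 16.6390 / 7.0512 = 2.3597 kW

COP = 7.0512, W = 2.3597 kW


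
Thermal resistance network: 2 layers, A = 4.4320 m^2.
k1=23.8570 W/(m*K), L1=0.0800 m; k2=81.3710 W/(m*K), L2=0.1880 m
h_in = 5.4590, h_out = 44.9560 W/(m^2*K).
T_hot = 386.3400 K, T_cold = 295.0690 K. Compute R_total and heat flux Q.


R_conv_in = 1/(5.4590*4.4320) = 0.0413
R_1 = 0.0800/(23.8570*4.4320) = 0.0008
R_2 = 0.1880/(81.3710*4.4320) = 0.0005
R_conv_out = 1/(44.9560*4.4320) = 0.0050
R_total = 0.0476 K/W
Q = 91.2710 / 0.0476 = 1916.2933 W

R_total = 0.0476 K/W, Q = 1916.2933 W


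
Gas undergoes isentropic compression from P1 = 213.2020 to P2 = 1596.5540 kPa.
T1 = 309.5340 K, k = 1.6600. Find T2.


(k-1)/k = 0.3976
(P2/P1)^exp = 2.2266
T2 = 309.5340 * 2.2266 = 689.2207 K

689.2207 K


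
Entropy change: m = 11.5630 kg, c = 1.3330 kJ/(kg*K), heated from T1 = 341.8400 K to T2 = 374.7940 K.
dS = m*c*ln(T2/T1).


T2/T1 = 1.0964
ln(T2/T1) = 0.0920
dS = 11.5630 * 1.3330 * 0.0920 = 1.4186 kJ/K

1.4186 kJ/K


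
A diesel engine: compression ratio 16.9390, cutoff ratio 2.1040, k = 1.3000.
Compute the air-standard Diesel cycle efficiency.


r^(k-1) = 2.3370
rc^k = 2.6300
eta = 0.5140 = 51.4024%

51.4024%


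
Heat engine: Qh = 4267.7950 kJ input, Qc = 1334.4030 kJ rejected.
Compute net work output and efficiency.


W = 4267.7950 - 1334.4030 = 2933.3920 kJ
eta = 2933.3920 / 4267.7950 = 0.6873 = 68.7332%

W = 2933.3920 kJ, eta = 68.7332%


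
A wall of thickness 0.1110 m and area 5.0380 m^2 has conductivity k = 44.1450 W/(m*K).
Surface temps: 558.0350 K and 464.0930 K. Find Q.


dT = 93.9420 K
Q = 44.1450 * 5.0380 * 93.9420 / 0.1110 = 188224.6540 W

188224.6540 W


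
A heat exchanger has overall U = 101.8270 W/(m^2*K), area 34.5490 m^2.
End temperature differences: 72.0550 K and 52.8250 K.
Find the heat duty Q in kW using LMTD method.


LMTD = 61.9433 K
Q = 101.8270 * 34.5490 * 61.9433 = 217917.8630 W = 217.9179 kW

217.9179 kW


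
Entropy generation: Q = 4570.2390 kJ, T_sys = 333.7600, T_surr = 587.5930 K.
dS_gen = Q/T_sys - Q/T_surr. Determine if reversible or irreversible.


dS_sys = 4570.2390/333.7600 = 13.6932 kJ/K
dS_surr = -4570.2390/587.5930 = -7.7779 kJ/K
dS_gen = 13.6932 - 7.7779 = 5.9153 kJ/K (irreversible)

dS_gen = 5.9153 kJ/K, irreversible


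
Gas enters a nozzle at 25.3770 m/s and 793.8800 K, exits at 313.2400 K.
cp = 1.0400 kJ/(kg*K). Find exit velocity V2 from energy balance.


dT = 480.6400 K
2*cp*1000*dT = 999731.2000
V1^2 = 643.9921
V2 = sqrt(1000375.1921) = 1000.1876 m/s

1000.1876 m/s


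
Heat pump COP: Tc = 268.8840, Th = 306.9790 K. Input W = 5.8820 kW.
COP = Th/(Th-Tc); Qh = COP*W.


COP = 306.9790 / 38.0950 = 8.0582
Qh = 8.0582 * 5.8820 = 47.3986 kW

COP = 8.0582, Qh = 47.3986 kW


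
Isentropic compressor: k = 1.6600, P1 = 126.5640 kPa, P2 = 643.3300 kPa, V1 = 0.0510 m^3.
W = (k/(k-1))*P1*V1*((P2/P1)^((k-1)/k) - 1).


(k-1)/k = 0.3976
(P2/P1)^exp = 1.9087
W = 2.5152 * 126.5640 * 0.0510 * (1.9087 - 1) = 14.7532 kJ

14.7532 kJ


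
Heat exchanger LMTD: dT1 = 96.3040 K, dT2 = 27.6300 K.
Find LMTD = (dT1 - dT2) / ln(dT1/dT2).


dT1/dT2 = 3.4855
ln(dT1/dT2) = 1.2486
LMTD = 68.6740 / 1.2486 = 55.0005 K

55.0005 K


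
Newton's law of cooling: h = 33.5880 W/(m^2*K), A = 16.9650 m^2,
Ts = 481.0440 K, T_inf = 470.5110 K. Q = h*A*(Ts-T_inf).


dT = 10.5330 K
Q = 33.5880 * 16.9650 * 10.5330 = 6001.9185 W

6001.9185 W


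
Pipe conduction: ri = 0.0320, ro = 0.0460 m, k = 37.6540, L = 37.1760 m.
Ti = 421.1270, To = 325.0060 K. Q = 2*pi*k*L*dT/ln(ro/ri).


dT = 96.1210 K
ln(ro/ri) = 0.3629
Q = 2*pi*37.6540*37.1760*96.1210 / 0.3629 = 2329584.0483 W

2329584.0483 W


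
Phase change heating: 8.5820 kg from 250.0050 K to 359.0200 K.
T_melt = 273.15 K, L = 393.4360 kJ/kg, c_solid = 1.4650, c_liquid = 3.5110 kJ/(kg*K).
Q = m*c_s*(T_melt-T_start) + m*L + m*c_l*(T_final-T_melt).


Q1 (sensible, solid) = 8.5820 * 1.4650 * 23.1450 = 290.9935 kJ
Q2 (latent) = 8.5820 * 393.4360 = 3376.4678 kJ
Q3 (sensible, liquid) = 8.5820 * 3.5110 * 85.8700 = 2587.3835 kJ
Q_total = 6254.8448 kJ

6254.8448 kJ


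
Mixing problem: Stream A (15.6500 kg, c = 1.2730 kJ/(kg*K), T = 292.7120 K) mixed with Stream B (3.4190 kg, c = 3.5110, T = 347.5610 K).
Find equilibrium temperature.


num = 10003.7003
den = 31.9266
Tf = 313.3347 K

313.3347 K


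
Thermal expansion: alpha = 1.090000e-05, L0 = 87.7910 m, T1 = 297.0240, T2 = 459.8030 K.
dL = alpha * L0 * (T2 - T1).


dT = 162.7790 K
dL = 1.090000e-05 * 87.7910 * 162.7790 = 0.155767 m
L_final = 87.946767 m

dL = 0.155767 m


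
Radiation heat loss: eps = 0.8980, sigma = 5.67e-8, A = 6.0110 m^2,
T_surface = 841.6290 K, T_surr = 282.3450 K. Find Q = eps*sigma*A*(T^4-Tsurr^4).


T^4 = 5.0174e+11
Tsurr^4 = 6.3551e+09
Q = 0.8980 * 5.67e-8 * 6.0110 * 4.9539e+11 = 151618.7829 W

151618.7829 W


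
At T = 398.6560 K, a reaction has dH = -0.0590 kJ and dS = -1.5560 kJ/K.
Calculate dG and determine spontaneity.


T*dS = 398.6560 * -1.5560 = -620.3087 kJ
dG = -0.0590 + 620.3087 = 620.2497 kJ (non-spontaneous)

dG = 620.2497 kJ, non-spontaneous


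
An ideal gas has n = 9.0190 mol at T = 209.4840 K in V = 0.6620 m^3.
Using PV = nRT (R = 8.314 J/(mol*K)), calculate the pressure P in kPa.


P = nRT/V = 9.0190 * 8.314 * 209.4840 / 0.6620
= 15707.9411 / 0.6620 = 23728.0078 Pa = 23.7280 kPa

23.7280 kPa


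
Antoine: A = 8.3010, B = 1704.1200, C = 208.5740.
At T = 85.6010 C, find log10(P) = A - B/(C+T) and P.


C+T = 294.1750
B/(C+T) = 5.7929
log10(P) = 8.3010 - 5.7929 = 2.5081
P = 10^2.5081 = 322.1971 mmHg

322.1971 mmHg


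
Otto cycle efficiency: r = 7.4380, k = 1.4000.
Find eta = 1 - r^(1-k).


r^(k-1) = 2.2314
eta = 1 - 1/2.2314 = 0.5519 = 55.1856%

55.1856%


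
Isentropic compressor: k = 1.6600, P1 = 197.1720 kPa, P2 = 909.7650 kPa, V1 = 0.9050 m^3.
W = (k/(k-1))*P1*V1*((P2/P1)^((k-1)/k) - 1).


(k-1)/k = 0.3976
(P2/P1)^exp = 1.8367
W = 2.5152 * 197.1720 * 0.9050 * (1.8367 - 1) = 375.5062 kJ

375.5062 kJ


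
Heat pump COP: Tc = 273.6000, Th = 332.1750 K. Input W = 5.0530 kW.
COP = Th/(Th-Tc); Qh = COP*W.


COP = 332.1750 / 58.5750 = 5.6709
Qh = 5.6709 * 5.0530 = 28.6552 kW

COP = 5.6709, Qh = 28.6552 kW


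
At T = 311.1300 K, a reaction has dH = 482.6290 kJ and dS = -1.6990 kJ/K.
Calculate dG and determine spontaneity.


T*dS = 311.1300 * -1.6990 = -528.6099 kJ
dG = 482.6290 + 528.6099 = 1011.2389 kJ (non-spontaneous)

dG = 1011.2389 kJ, non-spontaneous


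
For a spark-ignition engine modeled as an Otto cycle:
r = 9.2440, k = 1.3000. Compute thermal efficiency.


r^(k-1) = 1.9488
eta = 1 - 1/1.9488 = 0.4869 = 48.6853%

48.6853%


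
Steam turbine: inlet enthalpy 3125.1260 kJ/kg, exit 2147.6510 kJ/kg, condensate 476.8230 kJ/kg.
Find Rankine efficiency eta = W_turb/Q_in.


W = 977.4750 kJ/kg
Q_in = 2648.3030 kJ/kg
eta = 0.3691 = 36.9095%

eta = 36.9095%


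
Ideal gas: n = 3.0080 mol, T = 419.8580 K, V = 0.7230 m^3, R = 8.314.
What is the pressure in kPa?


P = nRT/V = 3.0080 * 8.314 * 419.8580 / 0.7230
= 10500.0238 / 0.7230 = 14522.8545 Pa = 14.5229 kPa

14.5229 kPa


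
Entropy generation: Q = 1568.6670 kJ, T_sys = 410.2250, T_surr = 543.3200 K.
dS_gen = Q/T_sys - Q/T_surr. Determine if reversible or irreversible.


dS_sys = 1568.6670/410.2250 = 3.8239 kJ/K
dS_surr = -1568.6670/543.3200 = -2.8872 kJ/K
dS_gen = 3.8239 - 2.8872 = 0.9367 kJ/K (irreversible)

dS_gen = 0.9367 kJ/K, irreversible


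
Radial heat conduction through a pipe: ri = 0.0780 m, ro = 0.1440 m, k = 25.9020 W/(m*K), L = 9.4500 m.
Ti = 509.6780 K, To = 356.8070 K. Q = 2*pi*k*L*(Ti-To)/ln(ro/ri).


dT = 152.8710 K
ln(ro/ri) = 0.6131
Q = 2*pi*25.9020*9.4500*152.8710 / 0.6131 = 383473.7124 W

383473.7124 W


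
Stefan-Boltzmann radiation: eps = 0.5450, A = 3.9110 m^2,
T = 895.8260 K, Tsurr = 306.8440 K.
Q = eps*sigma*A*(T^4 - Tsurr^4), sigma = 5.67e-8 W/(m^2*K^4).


T^4 = 6.4401e+11
Tsurr^4 = 8.8648e+09
Q = 0.5450 * 5.67e-8 * 3.9110 * 6.3515e+11 = 76761.3218 W

76761.3218 W


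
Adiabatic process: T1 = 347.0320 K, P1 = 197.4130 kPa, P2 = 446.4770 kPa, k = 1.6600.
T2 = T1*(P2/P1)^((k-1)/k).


(k-1)/k = 0.3976
(P2/P1)^exp = 1.3833
T2 = 347.0320 * 1.3833 = 480.0482 K

480.0482 K


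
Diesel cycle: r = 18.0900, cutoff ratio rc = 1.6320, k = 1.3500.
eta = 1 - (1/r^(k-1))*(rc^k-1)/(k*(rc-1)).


r^(k-1) = 2.7549
rc^k = 1.9372
eta = 0.6013 = 60.1275%

60.1275%


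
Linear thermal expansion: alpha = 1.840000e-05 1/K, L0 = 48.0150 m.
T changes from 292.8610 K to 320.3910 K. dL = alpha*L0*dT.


dT = 27.5300 K
dL = 1.840000e-05 * 48.0150 * 27.5300 = 0.024322 m
L_final = 48.039322 m

dL = 0.024322 m


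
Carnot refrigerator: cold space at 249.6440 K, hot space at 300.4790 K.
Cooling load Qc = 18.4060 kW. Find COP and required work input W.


COP = 249.6440 / 50.8350 = 4.9109
W = 18.4060 / 4.9109 = 3.7480 kW

COP = 4.9109, W = 3.7480 kW


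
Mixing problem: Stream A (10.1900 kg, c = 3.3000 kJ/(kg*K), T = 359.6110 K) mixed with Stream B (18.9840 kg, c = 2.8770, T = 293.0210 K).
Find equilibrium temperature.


num = 28096.5577
den = 88.2440
Tf = 318.3964 K

318.3964 K


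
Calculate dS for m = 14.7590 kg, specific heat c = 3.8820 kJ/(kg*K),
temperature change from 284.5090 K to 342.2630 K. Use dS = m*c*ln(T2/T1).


T2/T1 = 1.2030
ln(T2/T1) = 0.1848
dS = 14.7590 * 3.8820 * 0.1848 = 10.5888 kJ/K

10.5888 kJ/K


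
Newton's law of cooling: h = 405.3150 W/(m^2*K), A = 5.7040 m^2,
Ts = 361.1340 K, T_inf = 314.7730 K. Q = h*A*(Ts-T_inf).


dT = 46.3610 K
Q = 405.3150 * 5.7040 * 46.3610 = 107182.7729 W

107182.7729 W


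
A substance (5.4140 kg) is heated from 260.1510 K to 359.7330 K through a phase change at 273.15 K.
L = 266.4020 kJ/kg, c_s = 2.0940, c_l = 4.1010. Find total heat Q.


Q1 (sensible, solid) = 5.4140 * 2.0940 * 12.9990 = 147.3686 kJ
Q2 (latent) = 5.4140 * 266.4020 = 1442.3004 kJ
Q3 (sensible, liquid) = 5.4140 * 4.1010 * 86.5830 = 1922.3862 kJ
Q_total = 3512.0552 kJ

3512.0552 kJ


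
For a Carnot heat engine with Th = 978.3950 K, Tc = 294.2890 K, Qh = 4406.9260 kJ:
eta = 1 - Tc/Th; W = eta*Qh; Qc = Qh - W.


eta = 1 - 294.2890/978.3950 = 0.6992
W = 0.6992 * 4406.9260 = 3081.3777 kJ
Qc = 4406.9260 - 3081.3777 = 1325.5483 kJ

eta = 69.9212%, W = 3081.3777 kJ, Qc = 1325.5483 kJ


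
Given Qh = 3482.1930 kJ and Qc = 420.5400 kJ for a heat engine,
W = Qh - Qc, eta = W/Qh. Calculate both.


W = 3482.1930 - 420.5400 = 3061.6530 kJ
eta = 3061.6530 / 3482.1930 = 0.8792 = 87.9231%

W = 3061.6530 kJ, eta = 87.9231%


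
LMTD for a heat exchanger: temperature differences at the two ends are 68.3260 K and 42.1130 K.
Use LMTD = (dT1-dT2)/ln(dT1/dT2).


dT1/dT2 = 1.6224
ln(dT1/dT2) = 0.4839
LMTD = 26.2130 / 0.4839 = 54.1665 K

54.1665 K


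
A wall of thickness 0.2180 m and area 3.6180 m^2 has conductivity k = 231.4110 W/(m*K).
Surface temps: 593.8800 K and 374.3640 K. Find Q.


dT = 219.5160 K
Q = 231.4110 * 3.6180 * 219.5160 / 0.2180 = 843067.3073 W

843067.3073 W


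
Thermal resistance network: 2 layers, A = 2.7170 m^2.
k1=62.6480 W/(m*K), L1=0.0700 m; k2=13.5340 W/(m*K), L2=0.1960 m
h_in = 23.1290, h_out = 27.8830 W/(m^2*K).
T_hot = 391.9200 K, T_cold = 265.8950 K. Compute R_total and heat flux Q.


R_conv_in = 1/(23.1290*2.7170) = 0.0159
R_1 = 0.0700/(62.6480*2.7170) = 0.0004
R_2 = 0.1960/(13.5340*2.7170) = 0.0053
R_conv_out = 1/(27.8830*2.7170) = 0.0132
R_total = 0.0349 K/W
Q = 126.0250 / 0.0349 = 3615.7594 W

R_total = 0.0349 K/W, Q = 3615.7594 W


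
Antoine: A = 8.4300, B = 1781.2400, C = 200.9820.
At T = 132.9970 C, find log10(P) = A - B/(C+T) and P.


C+T = 333.9790
B/(C+T) = 5.3334
log10(P) = 8.4300 - 5.3334 = 3.0966
P = 10^3.0966 = 1249.1390 mmHg

1249.1390 mmHg


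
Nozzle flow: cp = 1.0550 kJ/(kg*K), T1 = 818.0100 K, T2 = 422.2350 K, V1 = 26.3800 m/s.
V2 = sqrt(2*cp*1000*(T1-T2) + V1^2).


dT = 395.7750 K
2*cp*1000*dT = 835085.2500
V1^2 = 695.9044
V2 = sqrt(835781.1544) = 914.2107 m/s

914.2107 m/s


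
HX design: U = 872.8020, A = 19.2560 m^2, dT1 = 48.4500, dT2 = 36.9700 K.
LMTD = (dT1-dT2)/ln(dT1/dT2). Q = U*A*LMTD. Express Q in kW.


LMTD = 42.4516 K
Q = 872.8020 * 19.2560 * 42.4516 = 713470.3862 W = 713.4704 kW

713.4704 kW


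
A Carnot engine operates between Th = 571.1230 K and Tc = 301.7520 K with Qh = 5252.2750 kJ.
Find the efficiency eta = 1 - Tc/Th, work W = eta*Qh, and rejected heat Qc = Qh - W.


eta = 1 - 301.7520/571.1230 = 0.4717
W = 0.4717 * 5252.2750 = 2477.2432 kJ
Qc = 5252.2750 - 2477.2432 = 2775.0318 kJ

eta = 47.1651%, W = 2477.2432 kJ, Qc = 2775.0318 kJ


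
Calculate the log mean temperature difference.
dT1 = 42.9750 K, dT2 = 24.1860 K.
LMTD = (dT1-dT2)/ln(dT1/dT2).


dT1/dT2 = 1.7769
ln(dT1/dT2) = 0.5748
LMTD = 18.7890 / 0.5748 = 32.6854 K

32.6854 K


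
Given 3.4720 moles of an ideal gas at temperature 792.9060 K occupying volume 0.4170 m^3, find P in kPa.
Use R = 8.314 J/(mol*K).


P = nRT/V = 3.4720 * 8.314 * 792.9060 / 0.4170
= 22888.1895 / 0.4170 = 54887.7447 Pa = 54.8877 kPa

54.8877 kPa


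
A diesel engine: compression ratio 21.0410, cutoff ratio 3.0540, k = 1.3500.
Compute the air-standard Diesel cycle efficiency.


r^(k-1) = 2.9045
rc^k = 4.5141
eta = 0.5637 = 56.3676%

56.3676%


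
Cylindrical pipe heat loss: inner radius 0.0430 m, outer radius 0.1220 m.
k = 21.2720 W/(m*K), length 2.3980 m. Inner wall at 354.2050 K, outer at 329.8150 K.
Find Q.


dT = 24.3900 K
ln(ro/ri) = 1.0428
Q = 2*pi*21.2720*2.3980*24.3900 / 1.0428 = 7496.1701 W

7496.1701 W
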